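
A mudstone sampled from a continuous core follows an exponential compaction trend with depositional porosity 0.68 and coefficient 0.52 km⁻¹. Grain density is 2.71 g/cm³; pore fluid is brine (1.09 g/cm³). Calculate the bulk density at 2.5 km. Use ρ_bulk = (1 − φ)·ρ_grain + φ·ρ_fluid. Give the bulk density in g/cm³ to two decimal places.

Porosity at depth: phi = 0.68·exp(−0.52×2.5) = 0.68×0.2725 = 0.1853
Bulk density: ρ_b = (1−phi)ρ_g + phi·ρ_f = 0.8147×2.71 + 0.1853×1.09
       = 2.208 + 0.202 = 2.410 g/cm³

2.41 g/cm³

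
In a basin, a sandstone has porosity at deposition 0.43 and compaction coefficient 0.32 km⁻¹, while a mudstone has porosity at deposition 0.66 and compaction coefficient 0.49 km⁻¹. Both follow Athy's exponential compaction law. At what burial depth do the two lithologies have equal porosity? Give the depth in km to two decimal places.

2.52 km

Set n₀ₐ e^(−βₐz) = n₀ᵦ e^(−βᵦz) ⇒ ln(n₀ₐ/n₀ᵦ) = (βₐ − βᵦ)·z
z = ln(0.43/0.66) / (0.32 − 0.49) = -0.4285 / -0.17 = 2.520 km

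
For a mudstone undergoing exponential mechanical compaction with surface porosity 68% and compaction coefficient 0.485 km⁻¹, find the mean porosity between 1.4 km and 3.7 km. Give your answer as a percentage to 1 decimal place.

⟨n⟩ = (1/(d₂−d₁)) ∫ n₀ e^(−kd) dd = n₀·(e^(−k·d₁) − e^(−k·d₂)) / (k·(d₂−d₁))
e^(−0.485×1.4) = 0.5071; e^(−0.485×3.7) = 0.1662
⟨n⟩ = 0.68 × (0.5071 − 0.1662) / (0.485 × 2.3) = 0.68 × 0.3056 = 0.2078

20.8%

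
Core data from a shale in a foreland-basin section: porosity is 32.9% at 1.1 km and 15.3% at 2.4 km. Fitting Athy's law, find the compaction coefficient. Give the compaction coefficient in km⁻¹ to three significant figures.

0.589 km⁻¹

Athy: phi(z) = phi₀ e^(−cz) ⇒ phi₁/phi₂ = e^{c(z₂−z₁)} ⇒ c = ln(phi₁/phi₂)/(z₂−z₁)
c = ln(0.329/0.153) / (2.4 − 1.1) = ln(2.15) / 1.3 = 0.7656 / 1.3 = 0.5889 km⁻¹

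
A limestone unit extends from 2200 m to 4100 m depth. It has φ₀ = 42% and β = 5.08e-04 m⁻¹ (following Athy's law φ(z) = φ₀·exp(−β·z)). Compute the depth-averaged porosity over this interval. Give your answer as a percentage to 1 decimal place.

Working in km (1 km = 1000 m; β in km⁻¹ = β in m⁻¹ × 1000):
⟨φ⟩ = (1/(z₂−z₁)) ∫ φ₀ e^(−βz) dz = φ₀·(e^(−β·z₁) − e^(−β·z₂)) / (β·(z₂−z₁))
e^(−0.508×2.2) = 0.3271; e^(−0.508×4.1) = 0.1246
⟨φ⟩ = 0.42 × (0.3271 − 0.1246) / (0.508 × 1.9) = 0.42 × 0.2098 = 0.0881

8.8%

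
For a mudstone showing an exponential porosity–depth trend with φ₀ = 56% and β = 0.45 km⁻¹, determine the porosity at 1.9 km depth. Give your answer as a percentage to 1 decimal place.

23.8%

φ = φ₀·exp(−β·d) = 0.56 × exp(−0.45 × 1.9) = 0.56 × exp(−0.855)
  = 0.56 × 0.4253 = 0.2382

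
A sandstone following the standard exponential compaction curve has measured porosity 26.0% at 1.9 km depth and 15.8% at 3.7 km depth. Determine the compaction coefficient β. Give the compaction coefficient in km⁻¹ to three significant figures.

0.277 km⁻¹

Athy: phi(z) = phi₀ e^(−βz) ⇒ phi₁/phi₂ = e^{β(z₂−z₁)} ⇒ β = ln(phi₁/phi₂)/(z₂−z₁)
β = ln(0.26/0.158) / (3.7 − 1.9) = ln(1.646) / 1.8 = 0.4981 / 1.8 = 0.2767 km⁻¹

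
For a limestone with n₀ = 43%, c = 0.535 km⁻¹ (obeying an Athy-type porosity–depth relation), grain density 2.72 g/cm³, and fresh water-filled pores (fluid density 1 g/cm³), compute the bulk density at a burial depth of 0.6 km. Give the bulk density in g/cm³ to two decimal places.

Porosity at depth: n = 0.43·exp(−0.535×0.6) = 0.43×0.7254 = 0.3119
Bulk density: ρ_b = (1−n)ρ_g + n·ρ_f = 0.6881×2.72 + 0.3119×1
       = 1.872 + 0.312 = 2.183 g/cm³

2.18 g/cm³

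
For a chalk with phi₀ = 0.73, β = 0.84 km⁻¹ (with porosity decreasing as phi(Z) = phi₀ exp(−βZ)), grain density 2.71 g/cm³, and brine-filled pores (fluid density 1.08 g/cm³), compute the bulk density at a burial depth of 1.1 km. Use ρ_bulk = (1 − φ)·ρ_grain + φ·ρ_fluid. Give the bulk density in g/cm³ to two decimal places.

Porosity at depth: phi = 0.73·exp(−0.84×1.1) = 0.73×0.3969 = 0.2898
Bulk density: ρ_b = (1−phi)ρ_g + phi·ρ_f = 0.7102×2.71 + 0.2898×1.08
       = 1.925 + 0.313 = 2.238 g/cm³

2.24 g/cm³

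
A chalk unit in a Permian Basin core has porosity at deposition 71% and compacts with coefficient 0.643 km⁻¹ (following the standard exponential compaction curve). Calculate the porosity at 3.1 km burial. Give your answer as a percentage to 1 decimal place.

9.7%

φ = φ₀·exp(−k·d) = 0.71 × exp(−0.643 × 3.1) = 0.71 × exp(−1.993)
  = 0.71 × 0.1362 = 0.0967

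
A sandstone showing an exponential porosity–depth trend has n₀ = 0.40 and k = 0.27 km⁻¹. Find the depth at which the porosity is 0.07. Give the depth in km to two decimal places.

6.46 km

Invert Athy's law: z = ln(n₀/n) / k
z = ln(0.4/0.07) / 0.27 = ln(5.714) / 0.27 = 1.7430 / 0.27 = 6.455 km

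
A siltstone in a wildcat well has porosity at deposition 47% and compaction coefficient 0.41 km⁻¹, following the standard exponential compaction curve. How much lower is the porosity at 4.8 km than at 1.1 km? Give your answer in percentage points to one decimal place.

n(1.1) = 0.47·e^(−0.41×1.1) = 0.2994
n(4.8) = 0.47·e^(−0.41×4.8) = 0.0657
Δn = 0.2994 − 0.0657 = 0.2337

23.4 percentage points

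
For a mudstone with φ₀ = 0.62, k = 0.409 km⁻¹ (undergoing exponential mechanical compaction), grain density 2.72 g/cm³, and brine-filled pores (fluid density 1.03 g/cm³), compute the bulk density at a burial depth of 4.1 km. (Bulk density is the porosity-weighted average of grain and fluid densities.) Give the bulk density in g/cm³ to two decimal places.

2.52 g/cm³

Porosity at depth: φ = 0.62·exp(−0.409×4.1) = 0.62×0.1870 = 0.1159
Bulk density: ρ_b = (1−φ)ρ_g + φ·ρ_f = 0.8841×2.72 + 0.1159×1.03
       = 2.405 + 0.119 = 2.524 g/cm³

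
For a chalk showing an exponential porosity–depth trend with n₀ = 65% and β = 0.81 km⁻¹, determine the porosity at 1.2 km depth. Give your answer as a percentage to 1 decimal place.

n = n₀·exp(−β·z) = 0.65 × exp(−0.81 × 1.2) = 0.65 × exp(−0.972)
  = 0.65 × 0.3783 = 0.2459

24.6%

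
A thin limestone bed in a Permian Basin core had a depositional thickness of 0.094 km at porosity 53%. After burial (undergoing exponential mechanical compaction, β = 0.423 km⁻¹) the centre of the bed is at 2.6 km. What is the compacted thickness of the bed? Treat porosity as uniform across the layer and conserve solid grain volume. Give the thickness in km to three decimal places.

Porosity at 2.6 km: n = 0.53·exp(−0.423×2.6) = 0.1765
Solid-volume conservation: h(1−n) = h₀(1−n₀) ⇒ h = h₀·(1−n₀)/(1−n)
h = 0.094 × (1 − 0.53)/(1 − 0.1765) = 0.094 × 0.5707 = 0.0536 km

0.054 km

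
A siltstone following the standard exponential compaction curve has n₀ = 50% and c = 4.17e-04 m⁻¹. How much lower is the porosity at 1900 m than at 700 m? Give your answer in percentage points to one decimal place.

14.7 percentage points

Working in km (1 km = 1000 m; c in km⁻¹ = c in m⁻¹ × 1000):
n(0.7) = 0.5·e^(−0.417×0.7) = 0.3734
n(1.9) = 0.5·e^(−0.417×1.9) = 0.2264
Δn = 0.3734 − 0.2264 = 0.1470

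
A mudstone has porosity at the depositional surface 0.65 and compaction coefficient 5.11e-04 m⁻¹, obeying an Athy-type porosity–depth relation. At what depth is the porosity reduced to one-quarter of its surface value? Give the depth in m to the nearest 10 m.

2710 m

Working in km (1 km = 1000 m; k in km⁻¹ = k in m⁻¹ × 1000):
n/n₀ = 1/4 ⇒ exp(−k·d) = 1/4 ⇒ d = ln(4) / k
d = 1.3863 / 0.511 = 2.713 km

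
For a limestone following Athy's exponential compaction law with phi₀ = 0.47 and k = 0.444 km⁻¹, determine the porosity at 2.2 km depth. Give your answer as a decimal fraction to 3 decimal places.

phi = phi₀·exp(−k·Z) = 0.47 × exp(−0.444 × 2.2) = 0.47 × exp(−0.9768)
  = 0.47 × 0.3765 = 0.1770

0.177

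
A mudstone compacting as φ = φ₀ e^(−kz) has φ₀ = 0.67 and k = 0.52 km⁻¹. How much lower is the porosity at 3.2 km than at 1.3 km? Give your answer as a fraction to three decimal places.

φ(1.3) = 0.67·e^(−0.52×1.3) = 0.3408
φ(3.2) = 0.67·e^(−0.52×3.2) = 0.1269
Δφ = 0.3408 − 0.1269 = 0.2139

0.214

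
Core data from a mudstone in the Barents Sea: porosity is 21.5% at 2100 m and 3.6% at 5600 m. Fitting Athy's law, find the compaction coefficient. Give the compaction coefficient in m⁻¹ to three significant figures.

0.000511 m⁻¹

Working in km (1 km = 1000 m; β in km⁻¹ = β in m⁻¹ × 1000):
Athy: n(d) = n₀ e^(−βd) ⇒ n₁/n₂ = e^{β(d₂−d₁)} ⇒ β = ln(n₁/n₂)/(d₂−d₁)
β = ln(0.215/0.036) / (5.6 − 2.1) = ln(5.972) / 3.5 = 1.7871 / 3.5 = 0.5106 km⁻¹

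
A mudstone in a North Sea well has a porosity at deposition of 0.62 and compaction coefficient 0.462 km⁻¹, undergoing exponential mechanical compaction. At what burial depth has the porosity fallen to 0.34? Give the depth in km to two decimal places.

1.30 km

Invert Athy's law: d = ln(φ₀/φ) / c
d = ln(0.62/0.34) / 0.462 = ln(1.824) / 0.462 = 0.6008 / 0.462 = 1.300 km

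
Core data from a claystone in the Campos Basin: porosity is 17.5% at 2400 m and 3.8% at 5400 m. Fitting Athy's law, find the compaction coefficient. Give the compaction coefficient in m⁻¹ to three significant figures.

0.000509 m⁻¹

Working in km (1 km = 1000 m; k in km⁻¹ = k in m⁻¹ × 1000):
Athy: phi(z) = phi₀ e^(−kz) ⇒ phi₁/phi₂ = e^{k(z₂−z₁)} ⇒ k = ln(phi₁/phi₂)/(z₂−z₁)
k = ln(0.175/0.038) / (5.4 − 2.4) = ln(4.605) / 3 = 1.5272 / 3 = 0.5091 km⁻¹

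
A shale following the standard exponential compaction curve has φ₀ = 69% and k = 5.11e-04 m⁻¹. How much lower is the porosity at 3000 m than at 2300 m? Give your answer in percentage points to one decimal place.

6.4 percentage points

Working in km (1 km = 1000 m; k in km⁻¹ = k in m⁻¹ × 1000):
φ(2.3) = 0.69·e^(−0.511×2.3) = 0.2130
φ(3) = 0.69·e^(−0.511×3) = 0.1490
Δφ = 0.2130 − 0.1490 = 0.0641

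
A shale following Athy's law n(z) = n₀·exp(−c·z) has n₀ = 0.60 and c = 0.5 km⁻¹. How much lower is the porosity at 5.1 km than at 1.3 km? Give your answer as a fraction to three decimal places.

0.266

n(1.3) = 0.6·e^(−0.5×1.3) = 0.3132
n(5.1) = 0.6·e^(−0.5×5.1) = 0.0468
Δn = 0.3132 − 0.0468 = 0.2664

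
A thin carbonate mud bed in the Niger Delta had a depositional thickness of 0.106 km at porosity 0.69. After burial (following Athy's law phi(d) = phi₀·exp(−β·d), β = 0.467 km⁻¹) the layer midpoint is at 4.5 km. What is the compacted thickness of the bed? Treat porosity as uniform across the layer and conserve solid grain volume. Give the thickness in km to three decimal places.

0.036 km

Porosity at 4.5 km: phi = 0.69·exp(−0.467×4.5) = 0.0844
Solid-volume conservation: h(1−phi) = h₀(1−phi₀) ⇒ h = h₀·(1−phi₀)/(1−phi)
h = 0.106 × (1 − 0.69)/(1 − 0.0844) = 0.106 × 0.3386 = 0.0359 km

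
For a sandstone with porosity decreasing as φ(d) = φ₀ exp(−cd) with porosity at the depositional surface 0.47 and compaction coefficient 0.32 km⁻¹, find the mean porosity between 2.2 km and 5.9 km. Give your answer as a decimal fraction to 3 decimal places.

0.136

⟨φ⟩ = (1/(d₂−d₁)) ∫ φ₀ e^(−cd) dd = φ₀·(e^(−c·d₁) − e^(−c·d₂)) / (c·(d₂−d₁))
e^(−0.32×2.2) = 0.4946; e^(−0.32×5.9) = 0.1514
⟨φ⟩ = 0.47 × (0.4946 − 0.1514) / (0.32 × 3.7) = 0.47 × 0.2899 = 0.1362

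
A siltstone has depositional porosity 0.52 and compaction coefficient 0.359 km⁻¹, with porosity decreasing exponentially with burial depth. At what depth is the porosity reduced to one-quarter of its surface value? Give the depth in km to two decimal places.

φ/φ₀ = 1/4 ⇒ exp(−β·Z) = 1/4 ⇒ Z = ln(4) / β
Z = 1.3863 / 0.359 = 3.862 km

3.86 km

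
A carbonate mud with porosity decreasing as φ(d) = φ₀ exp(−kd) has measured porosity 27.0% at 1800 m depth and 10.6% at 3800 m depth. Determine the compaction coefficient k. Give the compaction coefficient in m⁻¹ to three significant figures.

Working in km (1 km = 1000 m; k in km⁻¹ = k in m⁻¹ × 1000):
Athy: φ(d) = φ₀ e^(−kd) ⇒ φ₁/φ₂ = e^{k(d₂−d₁)} ⇒ k = ln(φ₁/φ₂)/(d₂−d₁)
k = ln(0.27/0.106) / (3.8 − 1.8) = ln(2.547) / 2 = 0.9350 / 2 = 0.4675 km⁻¹

0.000467 m⁻¹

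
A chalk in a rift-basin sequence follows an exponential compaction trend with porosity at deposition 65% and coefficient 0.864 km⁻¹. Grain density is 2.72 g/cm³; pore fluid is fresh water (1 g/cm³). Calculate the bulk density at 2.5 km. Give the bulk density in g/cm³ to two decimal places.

Porosity at depth: phi = 0.65·exp(−0.864×2.5) = 0.65×0.1153 = 0.0750
Bulk density: ρ_b = (1−phi)ρ_g + phi·ρ_f = 0.9250×2.72 + 0.0750×1
       = 2.516 + 0.075 = 2.591 g/cm³

2.59 g/cm³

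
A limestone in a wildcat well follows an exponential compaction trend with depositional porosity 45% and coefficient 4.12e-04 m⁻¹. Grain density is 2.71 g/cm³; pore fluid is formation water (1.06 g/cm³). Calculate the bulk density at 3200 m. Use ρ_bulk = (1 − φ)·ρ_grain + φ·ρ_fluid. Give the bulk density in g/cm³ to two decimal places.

Working in km (1 km = 1000 m; c in km⁻¹ = c in m⁻¹ × 1000):
Porosity at depth: n = 0.45·exp(−0.412×3.2) = 0.45×0.2676 = 0.1204
Bulk density: ρ_b = (1−n)ρ_g + n·ρ_f = 0.8796×2.71 + 0.1204×1.06
       = 2.384 + 0.128 = 2.511 g/cm³

2.51 g/cm³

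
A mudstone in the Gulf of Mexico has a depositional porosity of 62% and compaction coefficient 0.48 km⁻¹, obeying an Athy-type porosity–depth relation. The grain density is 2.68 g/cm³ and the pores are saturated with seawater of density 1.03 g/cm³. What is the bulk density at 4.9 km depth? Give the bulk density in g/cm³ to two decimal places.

Porosity at depth: n = 0.62·exp(−0.48×4.9) = 0.62×0.0952 = 0.0590
Bulk density: ρ_b = (1−n)ρ_g + n·ρ_f = 0.9410×2.68 + 0.0590×1.03
       = 2.522 + 0.061 = 2.583 g/cm³

2.58 g/cm³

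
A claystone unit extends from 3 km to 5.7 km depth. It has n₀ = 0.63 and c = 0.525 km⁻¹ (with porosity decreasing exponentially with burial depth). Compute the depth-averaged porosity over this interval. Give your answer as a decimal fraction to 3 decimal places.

0.070

⟨n⟩ = (1/(d₂−d₁)) ∫ n₀ e^(−cd) dd = n₀·(e^(−c·d₁) − e^(−c·d₂)) / (c·(d₂−d₁))
e^(−0.525×3) = 0.2070; e^(−0.525×5.7) = 0.0502
⟨n⟩ = 0.63 × (0.2070 − 0.0502) / (0.525 × 2.7) = 0.63 × 0.1106 = 0.0697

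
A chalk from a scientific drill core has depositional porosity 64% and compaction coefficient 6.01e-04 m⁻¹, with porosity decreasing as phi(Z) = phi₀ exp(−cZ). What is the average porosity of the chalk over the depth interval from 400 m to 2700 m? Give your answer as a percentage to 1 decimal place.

Working in km (1 km = 1000 m; c in km⁻¹ = c in m⁻¹ × 1000):
⟨phi⟩ = (1/(Z₂−Z₁)) ∫ phi₀ e^(−cZ) dZ = phi₀·(e^(−c·Z₁) − e^(−c·Z₂)) / (c·(Z₂−Z₁))
e^(−0.601×0.4) = 0.7863; e^(−0.601×2.7) = 0.1974
⟨phi⟩ = 0.64 × (0.7863 − 0.1974) / (0.601 × 2.3) = 0.64 × 0.4261 = 0.2727

27.3%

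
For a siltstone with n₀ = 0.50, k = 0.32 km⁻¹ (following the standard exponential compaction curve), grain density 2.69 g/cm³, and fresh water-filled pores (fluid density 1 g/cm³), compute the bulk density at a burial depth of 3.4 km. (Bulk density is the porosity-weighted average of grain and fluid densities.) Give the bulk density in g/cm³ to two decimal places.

2.41 g/cm³

Porosity at depth: n = 0.5·exp(−0.32×3.4) = 0.5×0.3369 = 0.1684
Bulk density: ρ_b = (1−n)ρ_g + n·ρ_f = 0.8316×2.69 + 0.1684×1
       = 2.237 + 0.168 = 2.405 g/cm³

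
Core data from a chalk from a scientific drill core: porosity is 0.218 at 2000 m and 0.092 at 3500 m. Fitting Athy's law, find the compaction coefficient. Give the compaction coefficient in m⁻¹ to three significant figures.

0.000575 m⁻¹

Working in km (1 km = 1000 m; k in km⁻¹ = k in m⁻¹ × 1000):
Athy: n(d) = n₀ e^(−kd) ⇒ n₁/n₂ = e^{k(d₂−d₁)} ⇒ k = ln(n₁/n₂)/(d₂−d₁)
k = ln(0.218/0.092) / (3.5 − 2) = ln(2.37) / 1.5 = 0.8627 / 1.5 = 0.5751 km⁻¹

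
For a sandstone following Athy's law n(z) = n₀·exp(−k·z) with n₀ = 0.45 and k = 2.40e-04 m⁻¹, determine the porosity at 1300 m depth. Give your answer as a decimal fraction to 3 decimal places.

0.329

Working in km (1 km = 1000 m; k in km⁻¹ = k in m⁻¹ × 1000):
n = n₀·exp(−k·z) = 0.45 × exp(−0.24 × 1.3) = 0.45 × exp(−0.312)
  = 0.45 × 0.7320 = 0.3294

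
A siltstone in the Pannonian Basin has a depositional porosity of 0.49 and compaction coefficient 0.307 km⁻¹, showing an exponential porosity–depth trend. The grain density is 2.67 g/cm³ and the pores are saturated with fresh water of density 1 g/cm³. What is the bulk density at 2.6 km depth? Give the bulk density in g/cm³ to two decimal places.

Porosity at depth: n = 0.49·exp(−0.307×2.6) = 0.49×0.4501 = 0.2206
Bulk density: ρ_b = (1−n)ρ_g + n·ρ_f = 0.7794×2.67 + 0.2206×1
       = 2.081 + 0.221 = 2.302 g/cm³

2.30 g/cm³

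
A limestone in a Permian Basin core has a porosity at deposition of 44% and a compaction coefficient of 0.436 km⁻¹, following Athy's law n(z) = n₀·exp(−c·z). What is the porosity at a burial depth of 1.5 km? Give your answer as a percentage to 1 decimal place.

n = n₀·exp(−c·z) = 0.44 × exp(−0.436 × 1.5) = 0.44 × exp(−0.654)
  = 0.44 × 0.5200 = 0.2288

22.9%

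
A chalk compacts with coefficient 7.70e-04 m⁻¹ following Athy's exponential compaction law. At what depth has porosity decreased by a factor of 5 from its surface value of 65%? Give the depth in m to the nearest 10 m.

Working in km (1 km = 1000 m; k in km⁻¹ = k in m⁻¹ × 1000):
n/n₀ = 1/5 ⇒ exp(−k·Z) = 1/5 ⇒ Z = ln(5) / k
Z = 1.6094 / 0.77 = 2.090 km

2090 m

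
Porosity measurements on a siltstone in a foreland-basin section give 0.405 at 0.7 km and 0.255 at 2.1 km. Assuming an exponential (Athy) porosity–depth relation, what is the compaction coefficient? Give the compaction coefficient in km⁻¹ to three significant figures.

Athy: n(d) = n₀ e^(−cd) ⇒ n₁/n₂ = e^{c(d₂−d₁)} ⇒ c = ln(n₁/n₂)/(d₂−d₁)
c = ln(0.405/0.255) / (2.1 − 0.7) = ln(1.588) / 1.4 = 0.4626 / 1.4 = 0.3304 km⁻¹

0.330 km⁻¹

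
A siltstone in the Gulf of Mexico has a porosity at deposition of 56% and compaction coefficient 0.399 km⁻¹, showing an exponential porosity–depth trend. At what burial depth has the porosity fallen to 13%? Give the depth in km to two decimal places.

3.66 km

Invert Athy's law: Z = ln(φ₀/φ) / β
Z = ln(0.56/0.13) / 0.399 = ln(4.308) / 0.399 = 1.4604 / 0.399 = 3.660 km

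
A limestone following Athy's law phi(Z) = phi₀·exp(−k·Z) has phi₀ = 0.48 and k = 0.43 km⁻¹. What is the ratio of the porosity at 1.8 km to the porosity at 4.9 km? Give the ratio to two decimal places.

3.79

phi(Z₁)/phi(Z₂) = e^(−k·Z₁)/e^(−k·Z₂) = e^{k(Z₂−Z₁)}
= exp(0.43 × 3.1) = exp(1.333) = 3.7924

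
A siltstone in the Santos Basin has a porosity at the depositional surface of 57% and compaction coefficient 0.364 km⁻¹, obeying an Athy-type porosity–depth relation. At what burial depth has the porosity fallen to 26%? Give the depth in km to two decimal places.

2.16 km

Invert Athy's law: Z = ln(n₀/n) / k
Z = ln(0.57/0.26) / 0.364 = ln(2.192) / 0.364 = 0.7850 / 0.364 = 2.156 km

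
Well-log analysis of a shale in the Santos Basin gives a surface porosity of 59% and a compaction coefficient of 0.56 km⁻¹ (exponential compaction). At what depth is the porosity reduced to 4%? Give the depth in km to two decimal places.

4.81 km

Invert Athy's law: Z = ln(n₀/n) / c
Z = ln(0.59/0.04) / 0.56 = ln(14.75) / 0.56 = 2.6912 / 0.56 = 4.806 km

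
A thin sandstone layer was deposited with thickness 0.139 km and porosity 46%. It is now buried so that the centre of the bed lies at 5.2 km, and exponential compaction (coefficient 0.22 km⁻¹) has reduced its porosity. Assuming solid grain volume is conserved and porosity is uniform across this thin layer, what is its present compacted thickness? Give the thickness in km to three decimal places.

Porosity at 5.2 km: φ = 0.46·exp(−0.22×5.2) = 0.1465
Solid-volume conservation: h(1−φ) = h₀(1−φ₀) ⇒ h = h₀·(1−φ₀)/(1−φ)
h = 0.139 × (1 − 0.46)/(1 − 0.1465) = 0.139 × 0.6327 = 0.0879 km

0.088 km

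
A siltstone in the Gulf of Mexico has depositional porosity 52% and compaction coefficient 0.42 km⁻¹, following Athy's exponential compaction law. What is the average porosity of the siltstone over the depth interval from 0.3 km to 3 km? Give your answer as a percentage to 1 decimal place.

⟨phi⟩ = (1/(d₂−d₁)) ∫ phi₀ e^(−βd) dd = phi₀·(e^(−β·d₁) − e^(−β·d₂)) / (β·(d₂−d₁))
e^(−0.42×0.3) = 0.8816; e^(−0.42×3) = 0.2837
⟨phi⟩ = 0.52 × (0.8816 − 0.2837) / (0.42 × 2.7) = 0.52 × 0.5273 = 0.2742

27.4%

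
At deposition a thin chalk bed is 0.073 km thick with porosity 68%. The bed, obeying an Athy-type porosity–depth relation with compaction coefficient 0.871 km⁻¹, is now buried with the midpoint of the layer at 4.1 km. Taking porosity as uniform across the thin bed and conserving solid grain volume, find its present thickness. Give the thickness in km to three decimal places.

0.024 km

Porosity at 4.1 km: n = 0.68·exp(−0.871×4.1) = 0.0191
Solid-volume conservation: h(1−n) = h₀(1−n₀) ⇒ h = h₀·(1−n₀)/(1−n)
h = 0.073 × (1 − 0.68)/(1 − 0.0191) = 0.073 × 0.3262 = 0.0238 km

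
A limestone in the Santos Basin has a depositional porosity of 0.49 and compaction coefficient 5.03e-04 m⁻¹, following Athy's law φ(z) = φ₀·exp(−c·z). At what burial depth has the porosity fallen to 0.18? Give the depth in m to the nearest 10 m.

1990 m

Working in km (1 km = 1000 m; c in km⁻¹ = c in m⁻¹ × 1000):
Invert Athy's law: z = ln(φ₀/φ) / c
z = ln(0.49/0.18) / 0.503 = ln(2.722) / 0.503 = 1.0014 / 0.503 = 1.991 km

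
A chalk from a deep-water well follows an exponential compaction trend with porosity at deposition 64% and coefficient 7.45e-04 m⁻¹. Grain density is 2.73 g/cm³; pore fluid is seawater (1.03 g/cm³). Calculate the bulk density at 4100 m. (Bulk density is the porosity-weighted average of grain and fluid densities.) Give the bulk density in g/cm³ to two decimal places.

2.68 g/cm³

Working in km (1 km = 1000 m; k in km⁻¹ = k in m⁻¹ × 1000):
Porosity at depth: φ = 0.64·exp(−0.745×4.1) = 0.64×0.0471 = 0.0302
Bulk density: ρ_b = (1−φ)ρ_g + φ·ρ_f = 0.9698×2.73 + 0.0302×1.03
       = 2.648 + 0.031 = 2.679 g/cm³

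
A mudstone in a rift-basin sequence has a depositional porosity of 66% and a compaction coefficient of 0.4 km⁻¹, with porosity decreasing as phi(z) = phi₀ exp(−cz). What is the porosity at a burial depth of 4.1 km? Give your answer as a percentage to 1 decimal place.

phi = phi₀·exp(−c·z) = 0.66 × exp(−0.4 × 4.1) = 0.66 × exp(−1.64)
  = 0.66 × 0.1940 = 0.1280

12.8%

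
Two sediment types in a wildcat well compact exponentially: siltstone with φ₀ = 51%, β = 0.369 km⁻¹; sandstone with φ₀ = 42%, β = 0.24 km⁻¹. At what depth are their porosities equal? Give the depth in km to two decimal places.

1.51 km

Set φ₀ₐ e^(−βₐz) = φ₀ᵦ e^(−βᵦz) ⇒ ln(φ₀ₐ/φ₀ᵦ) = (βₐ − βᵦ)·z
z = ln(0.51/0.42) / (0.369 − 0.24) = 0.1942 / 0.129 = 1.505 km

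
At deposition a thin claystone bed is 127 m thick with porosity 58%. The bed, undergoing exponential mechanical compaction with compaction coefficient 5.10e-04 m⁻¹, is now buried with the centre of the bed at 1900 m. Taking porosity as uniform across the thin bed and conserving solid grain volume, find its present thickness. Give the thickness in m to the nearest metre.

68 m

Working in km (1 km = 1000 m; β in km⁻¹ = β in m⁻¹ × 1000):
Porosity at 1.9 km: phi = 0.58·exp(−0.51×1.9) = 0.2201
Solid-volume conservation: h(1−phi) = h₀(1−phi₀) ⇒ h = h₀·(1−phi₀)/(1−phi)
h = 0.127 × (1 − 0.58)/(1 − 0.2201) = 0.127 × 0.5385 = 0.0684 km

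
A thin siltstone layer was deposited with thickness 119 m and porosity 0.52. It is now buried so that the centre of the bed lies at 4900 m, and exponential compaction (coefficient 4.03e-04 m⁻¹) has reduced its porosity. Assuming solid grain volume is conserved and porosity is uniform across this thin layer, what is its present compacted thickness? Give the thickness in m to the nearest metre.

Working in km (1 km = 1000 m; β in km⁻¹ = β in m⁻¹ × 1000):
Porosity at 4.9 km: φ = 0.52·exp(−0.403×4.9) = 0.0722
Solid-volume conservation: h(1−φ) = h₀(1−φ₀) ⇒ h = h₀·(1−φ₀)/(1−φ)
h = 0.119 × (1 − 0.52)/(1 − 0.0722) = 0.119 × 0.5173 = 0.0616 km

62 m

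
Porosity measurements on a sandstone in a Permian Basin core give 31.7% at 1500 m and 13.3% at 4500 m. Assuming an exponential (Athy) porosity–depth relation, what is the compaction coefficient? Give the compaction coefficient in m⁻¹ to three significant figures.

0.000290 m⁻¹

Working in km (1 km = 1000 m; β in km⁻¹ = β in m⁻¹ × 1000):
Athy: φ(d) = φ₀ e^(−βd) ⇒ φ₁/φ₂ = e^{β(d₂−d₁)} ⇒ β = ln(φ₁/φ₂)/(d₂−d₁)
β = ln(0.317/0.133) / (4.5 − 1.5) = ln(2.383) / 3 = 0.8686 / 3 = 0.2895 km⁻¹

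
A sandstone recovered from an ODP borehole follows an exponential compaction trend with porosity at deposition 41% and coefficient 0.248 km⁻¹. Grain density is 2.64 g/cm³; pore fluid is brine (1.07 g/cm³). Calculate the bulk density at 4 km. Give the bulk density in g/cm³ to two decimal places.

Porosity at depth: φ = 0.41·exp(−0.248×4) = 0.41×0.3708 = 0.1520
Bulk density: ρ_b = (1−φ)ρ_g + φ·ρ_f = 0.8480×2.64 + 0.1520×1.07
       = 2.239 + 0.163 = 2.401 g/cm³

2.40 g/cm³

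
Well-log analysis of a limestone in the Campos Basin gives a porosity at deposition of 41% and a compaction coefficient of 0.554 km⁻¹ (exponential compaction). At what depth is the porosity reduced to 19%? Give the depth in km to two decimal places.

Invert Athy's law: Z = ln(φ₀/φ) / k
Z = ln(0.41/0.19) / 0.554 = ln(2.158) / 0.554 = 0.7691 / 0.554 = 1.388 km

1.39 km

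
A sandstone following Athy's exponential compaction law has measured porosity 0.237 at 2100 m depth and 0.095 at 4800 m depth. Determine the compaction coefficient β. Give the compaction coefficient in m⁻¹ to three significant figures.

Working in km (1 km = 1000 m; β in km⁻¹ = β in m⁻¹ × 1000):
Athy: n(d) = n₀ e^(−βd) ⇒ n₁/n₂ = e^{β(d₂−d₁)} ⇒ β = ln(n₁/n₂)/(d₂−d₁)
β = ln(0.237/0.095) / (4.8 − 2.1) = ln(2.495) / 2.7 = 0.9142 / 2.7 = 0.3386 km⁻¹

0.000339 m⁻¹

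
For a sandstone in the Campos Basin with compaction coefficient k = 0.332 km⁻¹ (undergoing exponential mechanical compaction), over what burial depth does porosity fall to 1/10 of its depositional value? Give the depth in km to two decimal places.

n/n₀ = 1/10 ⇒ exp(−k·d) = 1/10 ⇒ d = ln(10) / k
d = 2.3026 / 0.332 = 6.935 km

6.94 km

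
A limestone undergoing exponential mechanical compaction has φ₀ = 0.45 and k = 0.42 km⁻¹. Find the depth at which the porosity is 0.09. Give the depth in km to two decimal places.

3.83 km

Invert Athy's law: d = ln(φ₀/φ) / k
d = ln(0.45/0.09) / 0.42 = ln(5) / 0.42 = 1.6094 / 0.42 = 3.832 km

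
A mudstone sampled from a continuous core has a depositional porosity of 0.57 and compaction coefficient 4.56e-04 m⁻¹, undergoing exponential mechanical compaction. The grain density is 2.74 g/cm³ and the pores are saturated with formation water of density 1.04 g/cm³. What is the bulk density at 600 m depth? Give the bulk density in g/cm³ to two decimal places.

2.00 g/cm³

Working in km (1 km = 1000 m; c in km⁻¹ = c in m⁻¹ × 1000):
Porosity at depth: phi = 0.57·exp(−0.456×0.6) = 0.57×0.7606 = 0.4336
Bulk density: ρ_b = (1−phi)ρ_g + phi·ρ_f = 0.5664×2.74 + 0.4336×1.04
       = 1.552 + 0.451 = 2.003 g/cm³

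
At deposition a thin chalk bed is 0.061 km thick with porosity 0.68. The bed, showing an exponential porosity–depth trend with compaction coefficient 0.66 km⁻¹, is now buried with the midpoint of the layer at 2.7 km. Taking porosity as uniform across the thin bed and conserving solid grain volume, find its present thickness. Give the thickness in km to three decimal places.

0.022 km

Porosity at 2.7 km: phi = 0.68·exp(−0.66×2.7) = 0.1144
Solid-volume conservation: h(1−phi) = h₀(1−phi₀) ⇒ h = h₀·(1−phi₀)/(1−phi)
h = 0.061 × (1 − 0.68)/(1 − 0.1144) = 0.061 × 0.3614 = 0.0220 km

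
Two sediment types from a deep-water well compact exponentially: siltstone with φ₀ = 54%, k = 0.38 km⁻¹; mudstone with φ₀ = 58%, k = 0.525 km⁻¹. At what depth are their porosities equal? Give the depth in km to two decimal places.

0.49 km

Set φ₀ₐ e^(−kₐz) = φ₀ᵦ e^(−kᵦz) ⇒ ln(φ₀ₐ/φ₀ᵦ) = (kₐ − kᵦ)·z
z = ln(0.54/0.58) / (0.38 − 0.525) = -0.0715 / -0.145 = 0.493 km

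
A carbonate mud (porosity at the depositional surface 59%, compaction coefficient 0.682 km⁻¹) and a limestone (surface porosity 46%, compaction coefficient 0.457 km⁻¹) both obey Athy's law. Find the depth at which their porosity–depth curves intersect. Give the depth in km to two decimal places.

Set φ₀ₐ e^(−cₐd) = φ₀ᵦ e^(−cᵦd) ⇒ ln(φ₀ₐ/φ₀ᵦ) = (cₐ − cᵦ)·d
d = ln(0.59/0.46) / (0.682 − 0.457) = 0.2489 / 0.225 = 1.106 km

1.11 km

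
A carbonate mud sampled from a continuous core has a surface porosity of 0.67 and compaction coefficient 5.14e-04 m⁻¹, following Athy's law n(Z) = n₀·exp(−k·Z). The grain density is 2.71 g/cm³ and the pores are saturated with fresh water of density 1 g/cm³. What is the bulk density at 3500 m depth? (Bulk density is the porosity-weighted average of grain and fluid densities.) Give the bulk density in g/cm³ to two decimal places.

Working in km (1 km = 1000 m; k in km⁻¹ = k in m⁻¹ × 1000):
Porosity at depth: n = 0.67·exp(−0.514×3.5) = 0.67×0.1655 = 0.1109
Bulk density: ρ_b = (1−n)ρ_g + n·ρ_f = 0.8891×2.71 + 0.1109×1
       = 2.410 + 0.111 = 2.520 g/cm³

2.52 g/cm³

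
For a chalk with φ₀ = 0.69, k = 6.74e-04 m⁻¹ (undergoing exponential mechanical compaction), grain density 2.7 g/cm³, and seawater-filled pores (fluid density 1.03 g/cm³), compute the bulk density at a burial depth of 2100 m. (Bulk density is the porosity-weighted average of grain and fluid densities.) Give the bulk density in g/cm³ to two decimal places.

2.42 g/cm³

Working in km (1 km = 1000 m; k in km⁻¹ = k in m⁻¹ × 1000):
Porosity at depth: φ = 0.69·exp(−0.674×2.1) = 0.69×0.2428 = 0.1676
Bulk density: ρ_b = (1−φ)ρ_g + φ·ρ_f = 0.8324×2.7 + 0.1676×1.03
       = 2.248 + 0.173 = 2.420 g/cm³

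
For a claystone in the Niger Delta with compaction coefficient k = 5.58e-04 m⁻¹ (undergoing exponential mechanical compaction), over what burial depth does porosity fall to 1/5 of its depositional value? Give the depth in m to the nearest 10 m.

Working in km (1 km = 1000 m; k in km⁻¹ = k in m⁻¹ × 1000):
phi/phi₀ = 1/5 ⇒ exp(−k·z) = 1/5 ⇒ z = ln(5) / k
z = 1.6094 / 0.558 = 2.884 km

2880 m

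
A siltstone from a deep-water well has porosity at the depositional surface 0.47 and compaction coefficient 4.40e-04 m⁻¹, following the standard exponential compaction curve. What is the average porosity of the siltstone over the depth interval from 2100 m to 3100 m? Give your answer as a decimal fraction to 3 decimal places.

0.151

Working in km (1 km = 1000 m; c in km⁻¹ = c in m⁻¹ × 1000):
⟨φ⟩ = (1/(z₂−z₁)) ∫ φ₀ e^(−cz) dz = φ₀·(e^(−c·z₁) − e^(−c·z₂)) / (c·(z₂−z₁))
e^(−0.44×2.1) = 0.3969; e^(−0.44×3.1) = 0.2556
⟨φ⟩ = 0.47 × (0.3969 − 0.2556) / (0.44 × 1) = 0.47 × 0.3211 = 0.1509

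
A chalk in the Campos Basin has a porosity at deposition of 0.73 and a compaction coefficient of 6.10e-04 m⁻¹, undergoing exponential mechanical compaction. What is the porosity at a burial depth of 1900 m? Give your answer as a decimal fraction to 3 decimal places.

Working in km (1 km = 1000 m; k in km⁻¹ = k in m⁻¹ × 1000):
φ = φ₀·exp(−k·Z) = 0.73 × exp(−0.61 × 1.9) = 0.73 × exp(−1.159)
  = 0.73 × 0.3138 = 0.2291

0.229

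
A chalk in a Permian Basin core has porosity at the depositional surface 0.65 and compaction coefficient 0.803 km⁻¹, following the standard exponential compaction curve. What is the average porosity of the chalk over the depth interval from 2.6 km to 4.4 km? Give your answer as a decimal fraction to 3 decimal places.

0.043

⟨n⟩ = (1/(d₂−d₁)) ∫ n₀ e^(−kd) dd = n₀·(e^(−k·d₁) − e^(−k·d₂)) / (k·(d₂−d₁))
e^(−0.803×2.6) = 0.1240; e^(−0.803×4.4) = 0.0292
⟨n⟩ = 0.65 × (0.1240 − 0.0292) / (0.803 × 1.8) = 0.65 × 0.0656 = 0.0426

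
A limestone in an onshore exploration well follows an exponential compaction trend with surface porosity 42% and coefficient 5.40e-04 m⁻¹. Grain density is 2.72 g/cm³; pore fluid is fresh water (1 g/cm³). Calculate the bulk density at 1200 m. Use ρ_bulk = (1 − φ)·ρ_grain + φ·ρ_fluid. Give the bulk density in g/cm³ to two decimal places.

Working in km (1 km = 1000 m; c in km⁻¹ = c in m⁻¹ × 1000):
Porosity at depth: n = 0.42·exp(−0.54×1.2) = 0.42×0.5231 = 0.2197
Bulk density: ρ_b = (1−n)ρ_g + n·ρ_f = 0.7803×2.72 + 0.2197×1
       = 2.122 + 0.220 = 2.342 g/cm³

2.34 g/cm³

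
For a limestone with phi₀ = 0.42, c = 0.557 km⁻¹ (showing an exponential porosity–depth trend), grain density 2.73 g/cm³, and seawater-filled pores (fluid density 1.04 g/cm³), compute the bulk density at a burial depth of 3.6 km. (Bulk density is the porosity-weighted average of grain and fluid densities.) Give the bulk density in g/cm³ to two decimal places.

Porosity at depth: phi = 0.42·exp(−0.557×3.6) = 0.42×0.1346 = 0.0565
Bulk density: ρ_b = (1−phi)ρ_g + phi·ρ_f = 0.9435×2.73 + 0.0565×1.04
       = 2.576 + 0.059 = 2.634 g/cm³

2.63 g/cm³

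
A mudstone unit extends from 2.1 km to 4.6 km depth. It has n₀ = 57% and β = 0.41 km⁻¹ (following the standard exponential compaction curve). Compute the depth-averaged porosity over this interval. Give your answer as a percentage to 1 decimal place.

⟨n⟩ = (1/(z₂−z₁)) ∫ n₀ e^(−βz) dz = n₀·(e^(−β·z₁) − e^(−β·z₂)) / (β·(z₂−z₁))
e^(−0.41×2.1) = 0.4227; e^(−0.41×4.6) = 0.1517
⟨n⟩ = 0.57 × (0.4227 − 0.1517) / (0.41 × 2.5) = 0.57 × 0.2645 = 0.1507

15.1%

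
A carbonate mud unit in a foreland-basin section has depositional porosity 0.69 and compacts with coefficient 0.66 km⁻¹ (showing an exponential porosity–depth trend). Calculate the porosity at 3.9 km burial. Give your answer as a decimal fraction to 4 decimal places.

φ = φ₀·exp(−c·Z) = 0.69 × exp(−0.66 × 3.9) = 0.69 × exp(−2.574)
  = 0.69 × 0.0762 = 0.0526

0.0526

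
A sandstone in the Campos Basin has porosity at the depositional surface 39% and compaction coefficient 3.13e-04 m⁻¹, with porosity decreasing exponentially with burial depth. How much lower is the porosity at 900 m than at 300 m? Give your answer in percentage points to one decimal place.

Working in km (1 km = 1000 m; c in km⁻¹ = c in m⁻¹ × 1000):
φ(0.3) = 0.39·e^(−0.313×0.3) = 0.3550
φ(0.9) = 0.39·e^(−0.313×0.9) = 0.2943
Δφ = 0.3550 − 0.2943 = 0.0608

6.1 percentage points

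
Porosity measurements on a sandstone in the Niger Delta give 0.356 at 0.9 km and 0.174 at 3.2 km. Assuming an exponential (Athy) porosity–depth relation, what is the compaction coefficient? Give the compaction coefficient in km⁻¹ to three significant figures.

0.311 km⁻¹

Athy: φ(z) = φ₀ e^(−cz) ⇒ φ₁/φ₂ = e^{c(z₂−z₁)} ⇒ c = ln(φ₁/φ₂)/(z₂−z₁)
c = ln(0.356/0.174) / (3.2 − 0.9) = ln(2.046) / 2.3 = 0.7159 / 2.3 = 0.3113 km⁻¹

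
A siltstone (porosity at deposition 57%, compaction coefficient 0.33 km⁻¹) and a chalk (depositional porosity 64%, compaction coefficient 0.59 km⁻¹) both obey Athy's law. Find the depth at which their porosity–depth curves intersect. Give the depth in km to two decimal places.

Set phi₀ₐ e^(−βₐz) = phi₀ᵦ e^(−βᵦz) ⇒ ln(phi₀ₐ/phi₀ᵦ) = (βₐ − βᵦ)·z
z = ln(0.57/0.64) / (0.33 − 0.59) = -0.1158 / -0.26 = 0.446 km

0.45 km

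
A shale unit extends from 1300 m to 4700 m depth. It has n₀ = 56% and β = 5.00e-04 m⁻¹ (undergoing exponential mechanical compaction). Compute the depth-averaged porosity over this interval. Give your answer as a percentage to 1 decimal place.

Working in km (1 km = 1000 m; β in km⁻¹ = β in m⁻¹ × 1000):
⟨n⟩ = (1/(d₂−d₁)) ∫ n₀ e^(−βd) dd = n₀·(e^(−β·d₁) − e^(−β·d₂)) / (β·(d₂−d₁))
e^(−0.5×1.3) = 0.5220; e^(−0.5×4.7) = 0.0954
⟨n⟩ = 0.56 × (0.5220 − 0.0954) / (0.5 × 3.4) = 0.56 × 0.2510 = 0.1406

14.1%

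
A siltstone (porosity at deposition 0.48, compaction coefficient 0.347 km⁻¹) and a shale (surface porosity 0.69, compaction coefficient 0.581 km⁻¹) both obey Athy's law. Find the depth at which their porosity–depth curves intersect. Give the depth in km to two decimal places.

Set φ₀ₐ e^(−kₐZ) = φ₀ᵦ e^(−kᵦZ) ⇒ ln(φ₀ₐ/φ₀ᵦ) = (kₐ − kᵦ)·Z
Z = ln(0.48/0.69) / (0.347 − 0.581) = -0.3629 / -0.234 = 1.551 km

1.55 km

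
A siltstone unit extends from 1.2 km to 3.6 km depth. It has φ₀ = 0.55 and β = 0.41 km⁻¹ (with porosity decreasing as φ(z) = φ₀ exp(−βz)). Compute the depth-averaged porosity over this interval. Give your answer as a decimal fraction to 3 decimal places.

0.214

⟨φ⟩ = (1/(z₂−z₁)) ∫ φ₀ e^(−βz) dz = φ₀·(e^(−β·z₁) − e^(−β·z₂)) / (β·(z₂−z₁))
e^(−0.41×1.2) = 0.6114; e^(−0.41×3.6) = 0.2286
⟨φ⟩ = 0.55 × (0.6114 − 0.2286) / (0.41 × 2.4) = 0.55 × 0.3891 = 0.2140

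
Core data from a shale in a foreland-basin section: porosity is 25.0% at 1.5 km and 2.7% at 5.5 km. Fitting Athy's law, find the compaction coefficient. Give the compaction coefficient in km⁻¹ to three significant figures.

0.556 km⁻¹

Athy: phi(Z) = phi₀ e^(−cZ) ⇒ phi₁/phi₂ = e^{c(Z₂−Z₁)} ⇒ c = ln(phi₁/phi₂)/(Z₂−Z₁)
c = ln(0.25/0.027) / (5.5 − 1.5) = ln(9.259) / 4 = 2.2256 / 4 = 0.5564 km⁻¹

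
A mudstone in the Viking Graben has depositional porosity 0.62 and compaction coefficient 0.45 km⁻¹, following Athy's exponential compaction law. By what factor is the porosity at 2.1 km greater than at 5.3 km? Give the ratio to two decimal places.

4.22

n(d₁)/n(d₂) = e^(−c·d₁)/e^(−c·d₂) = e^{c(d₂−d₁)}
= exp(0.45 × 3.2) = exp(1.44) = 4.2207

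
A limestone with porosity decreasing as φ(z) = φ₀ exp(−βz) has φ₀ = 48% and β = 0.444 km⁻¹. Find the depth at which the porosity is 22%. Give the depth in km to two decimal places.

Invert Athy's law: z = ln(φ₀/φ) / β
z = ln(0.48/0.22) / 0.444 = ln(2.182) / 0.444 = 0.7802 / 0.444 = 1.757 km

1.76 km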